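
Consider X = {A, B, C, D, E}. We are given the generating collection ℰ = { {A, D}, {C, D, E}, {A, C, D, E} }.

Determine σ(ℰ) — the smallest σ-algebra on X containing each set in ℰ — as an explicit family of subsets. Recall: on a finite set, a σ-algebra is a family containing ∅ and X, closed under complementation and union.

σ(ℰ) = { {}, {A}, {B}, {D}, {A, B}, {A, D}, {B, D}, {C, E}, {A, B, D}, {A, C, E}, {B, C, E}, {C, D, E}, {A, B, C, E}, {A, C, D, E}, {B, C, D, E}, X }

Check:
Seed the family with ℰ together with ∅ and X: { {}, {A, D}, {C, D, E}, {A, C, D, E}, X }.
Pass 1 (3 new):
  {B}  = ᶜ of {A, C, D, E}
  {A, B}  = ᶜ of {C, D, E}
  {B, C, E}  = ᶜ of {A, D}
Pass 2. New:
  {A, B, D}  = {B} ∪ {A, D}
  {A, B, C, E}  = {B, C, E} ∪ {A, B}
  {B, C, D, E}  = {B} ∪ {C, D, E}
Pass 3: +3 →
  {A}  = ᶜ of {B, C, D, E}
  {D}  = ᶜ of {A, B, C, E}
  {C, E}  = ᶜ of {A, B, D}
Pass 4: +2 →
  {B, D}  = {D} ∪ {B}
  {A, C, E}  = {C, E} ∪ {A}
Pass 5 adds nothing — fixpoint reached.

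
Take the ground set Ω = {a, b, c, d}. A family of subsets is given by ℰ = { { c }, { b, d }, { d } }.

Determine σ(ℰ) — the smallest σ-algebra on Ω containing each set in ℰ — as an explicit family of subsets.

Take S₀ = ℰ ∪ {∅, Ω} = { ∅, { c }, { d }, { b, d }, Ω }.
Round 1 (5 new):
  { a, c }  = { b, d }ᶜ
  { c, d }  = { c } ∪ { d }
  { a, b, c }  = { d }ᶜ
  { a, b, d }  = { c }ᶜ
  { b, c, d }  = { c } ∪ { b, d }
  (now 10)
Round 2 (3 new):
  { a }  = { b, c, d }ᶜ
  { a, b }  = { c, d }ᶜ
  { a, c, d }  = { c, d } ∪ { a, c }
  (now 13)
Round 3 (2 new):
  { b }  = { a, c, d }ᶜ
  { a, d }  = { d } ∪ { a }
  (now 15)
Round 4 adds 1:
  { b, c }  = { a, d }ᶜ
  (now 16)
Round 5: closed — nothing new.

Hence σ(ℰ) has 16 members: { ∅, { a }, { b }, { c }, { d }, { a, b }, { a, c }, { a, d }, { b, c }, { b, d }, { c, d }, { a, b, c }, { a, b, d }, { a, c, d }, { b, c, d }, Ω }.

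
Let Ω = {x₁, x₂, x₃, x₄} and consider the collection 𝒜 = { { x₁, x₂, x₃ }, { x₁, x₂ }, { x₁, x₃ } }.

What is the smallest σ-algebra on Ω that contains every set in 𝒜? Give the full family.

Answer: σ(𝒜) = { {  }, { x₁ }, { x₂ }, { x₃ }, { x₄ }, { x₁, x₂ }, { x₁, x₃ }, { x₁, x₄ }, { x₂, x₃ }, { x₂, x₄ }, { x₃, x₄ }, { x₁, x₂, x₃ }, { x₁, x₂, x₄ }, { x₁, x₃, x₄ }, { x₂, x₃, x₄ }, Ω }

Check:
Take S₀ = 𝒜 ∪ {∅, Ω} = { {  }, { x₁, x₂ }, { x₁, x₃ }, { x₁, x₂, x₃ }, Ω }.
Round 1: 3 new —
  { x₄ }  = ᶜ of { x₁, x₂, x₃ }
  { x₂, x₄ }  = ᶜ of { x₁, x₃ }
  { x₃, x₄ }  = ᶜ of { x₁, x₂ }
Round 2 adds 3:
  { x₁, x₂, x₄ }  = { x₄ } ∪ { x₁, x₂ }
  { x₁, x₃, x₄ }  = { x₄ } ∪ { x₁, x₃ }
  { x₂, x₃, x₄ }  = { x₃, x₄ } ∪ { x₂, x₄ }
Round 3: 3 new —
  { x₁ }  = ᶜ of { x₂, x₃, x₄ }
  { x₂ }  = ᶜ of { x₁, x₃, x₄ }
  { x₃ }  = ᶜ of { x₁, x₂, x₄ }
Round 4. New:
  { x₁, x₄ }  = { x₄ } ∪ { x₁ }
  { x₂, x₃ }  = { x₃ } ∪ { x₂ }
Round 5: no new sets; the family is a σ-algebra.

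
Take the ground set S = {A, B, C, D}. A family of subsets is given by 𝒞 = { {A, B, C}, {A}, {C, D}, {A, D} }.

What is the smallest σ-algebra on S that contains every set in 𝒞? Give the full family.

Start: 𝒞 ∪ {∅, S} = { {}, {A}, {A, D}, {C, D}, {A, B, C}, S }.
Round 1: +5 →
  {D}  = S∖{A, B, C}
  {A, B}  = S∖{C, D}
  {B, C}  = S∖{A, D}
  {A, C, D}  = {C, D} ∪ {A, D}
  {B, C, D}  = S∖{A}
  |family| = 11
Round 2: +2 →
  {B}  = S∖{A, C, D}
  {A, B, D}  = {A, B} ∪ {A, D}
  |family| = 13
Round 3: +2 →
  {C}  = S∖{A, B, D}
  {B, D}  = {D} ∪ {B}
  |family| = 15
Round 4: 1 new —
  {A, C}  = S∖{B, D}
  |family| = 16
Round 5: already closed under ᶜ and ∪.

Therefore σ(𝒞) = { {}, {A}, {B}, {C}, {D}, {A, B}, {A, C}, {A, D}, {B, C}, {B, D}, {C, D}, {A, B, C}, {A, B, D}, {A, C, D}, {B, C, D}, S } (|σ(𝒞)| = 16).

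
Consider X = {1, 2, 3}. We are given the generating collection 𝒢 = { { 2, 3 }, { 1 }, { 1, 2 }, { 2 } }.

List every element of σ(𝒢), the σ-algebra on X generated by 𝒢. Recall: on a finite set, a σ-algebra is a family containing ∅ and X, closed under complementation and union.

Initial family (6 sets): { ∅, { 1 }, { 2 }, { 1, 2 }, { 2, 3 }, X }.
Pass 1 (2 new):
  { 3 }  = X∖{ 1, 2 }
  { 1, 3 }  = X∖{ 2 }
  — 8 sets.
Pass 2: stable.

σ(𝒢) = { ∅, { 1 }, { 2 }, { 3 }, { 1, 2 }, { 1, 3 }, { 2, 3 }, X }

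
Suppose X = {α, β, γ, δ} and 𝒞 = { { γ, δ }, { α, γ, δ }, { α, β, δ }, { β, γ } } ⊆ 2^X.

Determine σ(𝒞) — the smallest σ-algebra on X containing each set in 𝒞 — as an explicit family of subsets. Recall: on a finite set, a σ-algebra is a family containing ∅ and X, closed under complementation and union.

|σ(𝒞)| = 16.  σ(𝒞) = { {}, { α }, { β }, { γ }, { δ }, { α, β }, { α, γ }, { α, δ }, { β, γ }, { β, δ }, { γ, δ }, { α, β, γ }, { α, β, δ }, { α, γ, δ }, { β, γ, δ }, X }

Check:
Start: 𝒞 ∪ {∅, X} = { {}, { β, γ }, { γ, δ }, { α, β, δ }, { α, γ, δ }, X }.
Pass 1: +5 →
  { β }  = ᶜ of { α, γ, δ }
  { γ }  = ᶜ of { α, β, δ }
  { α, β }  = ᶜ of { γ, δ }
  { α, δ }  = ᶜ of { β, γ }
  { β, γ, δ }  = { γ, δ } ∪ { β, γ }
  |family| = 11
Pass 2 (2 new):
  { α }  = ᶜ of { β, γ, δ }
  { α, β, γ }  = { α, β } ∪ { γ }
  |family| = 13
Pass 3: +2 →
  { δ }  = ᶜ of { α, β, γ }
  { α, γ }  = { γ } ∪ { α }
  |family| = 15
Pass 4. New:
  { β, δ }  = ᶜ of { α, γ }
  |family| = 16
Pass 5: already closed under ᶜ and ∪.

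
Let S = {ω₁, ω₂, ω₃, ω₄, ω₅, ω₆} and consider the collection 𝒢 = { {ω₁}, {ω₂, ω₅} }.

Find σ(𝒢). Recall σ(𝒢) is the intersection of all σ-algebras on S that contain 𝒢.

Begin from { ∅, {ω₁}, {ω₂, ω₅}, S } (that is, 𝒢 plus ∅ and S).
Step 1: 3 new —
  {ω₁, ω₂, ω₅}  = {ω₂, ω₅} ∪ {ω₁}
  {ω₁, ω₃, ω₄, ω₆}  = complement {ω₂, ω₅}
  {ω₂, ω₃, ω₄, ω₅, ω₆}  = complement {ω₁}
  (now 7)
Step 2: +1 →
  {ω₃, ω₄, ω₆}  = complement {ω₁, ω₂, ω₅}
  (now 8)
Step 3: no new sets; the family is a σ-algebra.

|σ(𝒢)| = 8.  σ(𝒢) = { ∅, {ω₁}, {ω₂, ω₅}, {ω₁, ω₂, ω₅}, {ω₃, ω₄, ω₆}, {ω₁, ω₃, ω₄, ω₆}, {ω₂, ω₃, ω₄, ω₅, ω₆}, S }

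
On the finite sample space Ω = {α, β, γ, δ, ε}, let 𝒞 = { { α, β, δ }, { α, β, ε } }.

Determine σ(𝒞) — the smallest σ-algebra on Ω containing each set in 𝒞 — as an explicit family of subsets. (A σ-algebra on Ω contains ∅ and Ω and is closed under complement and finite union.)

σ(𝒞) = { ∅, { γ }, { δ }, { ε }, { α, β }, { γ, δ }, { γ, ε }, { δ, ε }, { α, β, γ }, { α, β, δ }, { α, β, ε }, { γ, δ, ε }, { α, β, γ, δ }, { α, β, γ, ε }, { α, β, δ, ε }, Ω }

Trace:
Initial family (4 sets): { ∅, { α, β, δ }, { α, β, ε }, Ω }.
Step 1 adds 3:
  { γ, δ }  = Ω∖{ α, β, ε }
  { γ, ε }  = Ω∖{ α, β, δ }
  { α, β, δ, ε }  = { α, β, ε } ∪ { α, β, δ }
Step 2 adds 4:
  { γ }  = Ω∖{ α, β, δ, ε }
  { γ, δ, ε }  = { γ, δ } ∪ { γ, ε }
  { α, β, γ, δ }  = { γ, δ } ∪ { α, β, δ }
  { α, β, γ, ε }  = { α, β, ε } ∪ { γ, ε }
Step 3 adds 3:
  { δ }  = Ω∖{ α, β, γ, ε }
  { ε }  = Ω∖{ α, β, γ, δ }
  { α, β }  = Ω∖{ γ, δ, ε }
Step 4 adds 2:
  { δ, ε }  = { δ } ∪ { ε }
  { α, β, γ }  = { γ } ∪ { α, β }
After Step 5 the family is unchanged; done.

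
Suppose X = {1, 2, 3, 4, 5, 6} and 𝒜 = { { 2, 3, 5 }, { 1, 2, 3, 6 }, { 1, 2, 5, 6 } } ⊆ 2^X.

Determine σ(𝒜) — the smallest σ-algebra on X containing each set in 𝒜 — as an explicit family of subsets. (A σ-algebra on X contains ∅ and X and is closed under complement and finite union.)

Initial family (5 sets): { ∅, { 2, 3, 5 }, { 1, 2, 3, 6 }, { 1, 2, 5, 6 }, X }.
Iteration 1. New:
  { 3, 4 }  = X∖{ 1, 2, 5, 6 }
  { 4, 5 }  = X∖{ 1, 2, 3, 6 }
  { 1, 4, 6 }  = X∖{ 2, 3, 5 }
  { 1, 2, 3, 5, 6 }  = { 2, 3, 5 } ∪ { 1, 2, 3, 6 }
  (now 9)
Iteration 2 adds 7:
  { 4 }  = X∖{ 1, 2, 3, 5, 6 }
  { 3, 4, 5 }  = { 3, 4 } ∪ { 4, 5 }
  { 1, 3, 4, 6 }  = { 3, 4 } ∪ { 1, 4, 6 }
  { 1, 4, 5, 6 }  = { 1, 4, 6 } ∪ { 4, 5 }
  { 2, 3, 4, 5 }  = { 3, 4 } ∪ { 2, 3, 5 }
  { 1, 2, 3, 4, 6 }  = { 3, 4 } ∪ { 1, 2, 3, 6 }
  { 1, 2, 4, 5, 6 }  = { 1, 4, 6 } ∪ { 1, 2, 5, 6 }
  (now 16)
Iteration 3: 7 new —
  { 3 }  = X∖{ 1, 2, 4, 5, 6 }
  { 5 }  = X∖{ 1, 2, 3, 4, 6 }
  { 1, 6 }  = X∖{ 2, 3, 4, 5 }
  { 2, 3 }  = X∖{ 1, 4, 5, 6 }
  { 2, 5 }  = X∖{ 1, 3, 4, 6 }
  { 1, 2, 6 }  = X∖{ 3, 4, 5 }
  { 1, 3, 4, 5, 6 }  = { 4, 5 } ∪ { 1, 3, 4, 6 }
  (now 23)
Iteration 4: 7 new —
  { 2 }  = X∖{ 1, 3, 4, 5, 6 }
  { 3, 5 }  = { 5 } ∪ { 3 }
  { 1, 3, 6 }  = { 1, 6 } ∪ { 3 }
  { 1, 5, 6 }  = { 1, 6 } ∪ { 5 }
  { 2, 3, 4 }  = { 3, 4 } ∪ { 2, 3 }
  { 2, 4, 5 }  = { 2, 5 } ∪ { 4, 5 }
  { 1, 2, 4, 6 }  = { 1, 4, 6 } ∪ { 1, 2, 6 }
  (now 30)
Iteration 5: +2 →
  { 2, 4 }  = { 2 } ∪ { 4 }
  { 1, 3, 5, 6 }  = { 1, 3, 6 } ∪ { 5 }
  (now 32)
Iteration 6: already closed under ᶜ and ∪.

|σ(𝒜)| = 32.  σ(𝒜) = { ∅, { 2 }, { 3 }, { 4 }, { 5 }, { 1, 6 }, { 2, 3 }, { 2, 4 }, { 2, 5 }, { 3, 4 }, { 3, 5 }, { 4, 5 }, { 1, 2, 6 }, { 1, 3, 6 }, { 1, 4, 6 }, { 1, 5, 6 }, { 2, 3, 4 }, { 2, 3, 5 }, { 2, 4, 5 }, { 3, 4, 5 }, { 1, 2, 3, 6 }, { 1, 2, 4, 6 }, { 1, 2, 5, 6 }, { 1, 3, 4, 6 }, { 1, 3, 5, 6 }, { 1, 4, 5, 6 }, { 2, 3, 4, 5 }, { 1, 2, 3, 4, 6 }, { 1, 2, 3, 5, 6 }, { 1, 2, 4, 5, 6 }, { 1, 3, 4, 5, 6 }, X }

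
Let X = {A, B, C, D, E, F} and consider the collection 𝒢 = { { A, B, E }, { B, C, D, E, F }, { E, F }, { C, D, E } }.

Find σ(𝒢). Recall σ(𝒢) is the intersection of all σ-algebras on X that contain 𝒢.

σ(𝒢) (32 sets): { {}, { A }, { B }, { E }, { F }, { A, B }, { A, E }, { A, F }, { B, E }, { B, F }, { C, D }, { E, F }, { A, B, E }, { A, B, F }, { A, C, D }, { A, E, F }, { B, C, D }, { B, E, F }, { C, D, E }, { C, D, F }, { A, B, C, D }, { A, B, E, F }, { A, C, D, E }, { A, C, D, F }, { B, C, D, E }, { B, C, D, F }, { C, D, E, F }, { A, B, C, D, E }, { A, B, C, D, F }, { A, C, D, E, F }, { B, C, D, E, F }, X }

Working:
Start: 𝒢 ∪ {∅, X} = { {}, { E, F }, { A, B, E }, { C, D, E }, { B, C, D, E, F }, X }.
Pass 1: 7 new —
  { A }  = ᶜ of { B, C, D, E, F }
  { A, B, F }  = ᶜ of { C, D, E }
  { C, D, F }  = ᶜ of { A, B, E }
  { A, B, C, D }  = ᶜ of { E, F }
  { A, B, E, F }  = { A, B, E } ∪ { E, F }
  { C, D, E, F }  = { C, D, E } ∪ { E, F }
  { A, B, C, D, E }  = { A, B, E } ∪ { C, D, E }
  (now 13)
Pass 2 adds 8:
  { F }  = ᶜ of { A, B, C, D, E }
  { A, B }  = ᶜ of { C, D, E, F }
  { C, D }  = ᶜ of { A, B, E, F }
  { A, E, F }  = { E, F } ∪ { A }
  { A, C, D, E }  = { C, D, E } ∪ { A }
  { A, C, D, F }  = { C, D, F } ∪ { A }
  { A, B, C, D, F }  = { C, D, F } ∪ { A, B, F }
  { A, C, D, E, F }  = { C, D, E, F } ∪ { A }
  (now 21)
Pass 3. New:
  { B }  = ᶜ of { A, C, D, E, F }
  { E }  = ᶜ of { A, B, C, D, F }
  { A, F }  = { F } ∪ { A }
  { B, E }  = ᶜ of { A, C, D, F }
  { B, F }  = ᶜ of { A, C, D, E }
  { A, C, D }  = { C, D } ∪ { A }
  { B, C, D }  = ᶜ of { A, E, F }
  (now 28)
Pass 4: 4 new —
  { A, E }  = { E } ∪ { A }
  { B, E, F }  = ᶜ of { A, C, D }
  { B, C, D, E }  = ᶜ of { A, F }
  { B, C, D, F }  = { C, D } ∪ { B, F }
  (now 32)
Pass 5: closed — nothing new.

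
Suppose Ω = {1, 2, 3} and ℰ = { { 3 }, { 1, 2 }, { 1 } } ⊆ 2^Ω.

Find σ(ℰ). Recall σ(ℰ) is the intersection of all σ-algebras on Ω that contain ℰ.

Seed the family with ℰ together with ∅ and Ω: { {}, { 1 }, { 3 }, { 1, 2 }, Ω }.
Round 1: 2 new —
  { 1, 3 }  = { 3 } ∪ { 1 }
  { 2, 3 }  = { 1 }ᶜ
  (now 7)
Round 2 (1 new):
  { 2 }  = { 1, 3 }ᶜ
  (now 8)
Round 3: stable.

Therefore σ(ℰ) = { {}, { 1 }, { 2 }, { 3 }, { 1, 2 }, { 1, 3 }, { 2, 3 }, Ω } (|σ(ℰ)| = 8).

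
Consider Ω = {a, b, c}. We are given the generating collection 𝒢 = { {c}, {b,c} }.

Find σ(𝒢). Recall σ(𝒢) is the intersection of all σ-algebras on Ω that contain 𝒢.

Answer: σ(𝒢) = { {}, {a}, {b}, {c}, {a,b}, {a,c}, {b,c}, Ω }

Derivation:
Take S₀ = 𝒢 ∪ {∅, Ω} = { {}, {c}, {b,c}, Ω }.
Round 1 (2 new):
  {a}  = ᶜ of {b,c}
  {a,b}  = ᶜ of {c}
  — 6 sets.
Round 2: 1 new —
  {a,c}  = {c} ∪ {a}
  — 7 sets.
Round 3 adds 1:
  {b}  = ᶜ of {a,c}
  — 8 sets.
After Round 4 the family is unchanged; done.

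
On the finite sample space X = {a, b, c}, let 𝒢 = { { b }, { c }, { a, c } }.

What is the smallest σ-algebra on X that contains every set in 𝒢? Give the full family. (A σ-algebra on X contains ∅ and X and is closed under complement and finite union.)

σ(𝒢) (8 sets): { ∅, { a }, { b }, { c }, { a, b }, { a, c }, { b, c }, X }

Check:
Take S₀ = 𝒢 ∪ {∅, X} = { ∅, { b }, { c }, { a, c }, X }.
Pass 1 (2 new):
  { a, b }  = { c }ᶜ
  { b, c }  = { c } ∪ { b }
  (now 7)
Pass 2. New:
  { a }  = { b, c }ᶜ
  (now 8)
Pass 3: no new sets; the family is a σ-algebra.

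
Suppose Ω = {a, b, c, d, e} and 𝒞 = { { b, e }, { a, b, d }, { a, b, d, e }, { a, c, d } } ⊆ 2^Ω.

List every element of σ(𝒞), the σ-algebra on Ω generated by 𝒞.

σ(𝒞) (16 sets): { ∅, { b }, { c }, { e }, { a, d }, { b, c }, { b, e }, { c, e }, { a, b, d }, { a, c, d }, { a, d, e }, { b, c, e }, { a, b, c, d }, { a, b, d, e }, { a, c, d, e }, Ω }

Working:
Begin from { ∅, { b, e }, { a, b, d }, { a, c, d }, { a, b, d, e }, Ω } (that is, 𝒞 plus ∅ and Ω).
Iteration 1: +3 →
  { c }  = complement { a, b, d, e }
  { c, e }  = complement { a, b, d }
  { a, b, c, d }  = { a, c, d } ∪ { a, b, d }
  — 9 sets.
Iteration 2 adds 3:
  { e }  = complement { a, b, c, d }
  { b, c, e }  = { b, e } ∪ { c }
  { a, c, d, e }  = { a, c, d } ∪ { c, e }
  — 12 sets.
Iteration 3 (2 new):
  { b }  = complement { a, c, d, e }
  { a, d }  = complement { b, c, e }
  — 14 sets.
Iteration 4. New:
  { b, c }  = { c } ∪ { b }
  { a, d, e }  = { a, d } ∪ { e }
  — 16 sets.
Iteration 5: closed — nothing new.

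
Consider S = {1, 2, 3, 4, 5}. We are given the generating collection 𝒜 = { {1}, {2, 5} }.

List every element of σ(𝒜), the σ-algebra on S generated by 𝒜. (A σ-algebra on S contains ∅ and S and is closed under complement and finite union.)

Answer: σ(𝒜) = { ∅, {1}, {2, 5}, {3, 4}, {1, 2, 5}, {1, 3, 4}, {2, 3, 4, 5}, S }

Check:
Initial family (4 sets): { ∅, {1}, {2, 5}, S }.
Iteration 1: +3 →
  {1, 2, 5}  = {1} ∪ {2, 5}
  {1, 3, 4}  = ᶜ of {2, 5}
  {2, 3, 4, 5}  = ᶜ of {1}
Iteration 2 adds 1:
  {3, 4}  = ᶜ of {1, 2, 5}
Iteration 3: stable.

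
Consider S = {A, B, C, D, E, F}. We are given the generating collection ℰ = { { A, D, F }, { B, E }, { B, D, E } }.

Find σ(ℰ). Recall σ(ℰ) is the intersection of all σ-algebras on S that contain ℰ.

σ(ℰ) = { {}, { C }, { D }, { A, F }, { B, E }, { C, D }, { A, C, F }, { A, D, F }, { B, C, E }, { B, D, E }, { A, B, E, F }, { A, C, D, F }, { B, C, D, E }, { A, B, C, E, F }, { A, B, D, E, F }, S }

Derivation:
Begin from { {}, { B, E }, { A, D, F }, { B, D, E }, S } (that is, ℰ plus ∅ and S).
Iteration 1: 4 new —
  { A, C, F }  = ᶜ of { B, D, E }
  { B, C, E }  = ᶜ of { A, D, F }
  { A, C, D, F }  = ᶜ of { B, E }
  { A, B, D, E, F }  = { B, E } ∪ { A, D, F }
Iteration 2: 3 new —
  { C }  = ᶜ of { A, B, D, E, F }
  { B, C, D, E }  = { B, C, E } ∪ { B, D, E }
  { A, B, C, E, F }  = { B, E } ∪ { A, C, F }
Iteration 3: +2 →
  { D }  = ᶜ of { A, B, C, E, F }
  { A, F }  = ᶜ of { B, C, D, E }
Iteration 4. New:
  { C, D }  = { C } ∪ { D }
  { A, B, E, F }  = { B, E } ∪ { A, F }
Iteration 5 adds nothing — fixpoint reached.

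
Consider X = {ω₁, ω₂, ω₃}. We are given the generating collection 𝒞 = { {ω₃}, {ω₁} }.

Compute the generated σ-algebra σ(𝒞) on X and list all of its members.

Seed the family with 𝒞 together with ∅ and X: { ∅, {ω₁}, {ω₃}, X }.
Pass 1 adds 3:
  {ω₁, ω₂}  = {ω₃}ᶜ
  {ω₁, ω₃}  = {ω₃} ∪ {ω₁}
  {ω₂, ω₃}  = {ω₁}ᶜ
Pass 2: +1 →
  {ω₂}  = {ω₁, ω₃}ᶜ
Pass 3: closed — nothing new.

|σ(𝒞)| = 8.  σ(𝒞) = { ∅, {ω₁}, {ω₂}, {ω₃}, {ω₁, ω₂}, {ω₁, ω₃}, {ω₂, ω₃}, X }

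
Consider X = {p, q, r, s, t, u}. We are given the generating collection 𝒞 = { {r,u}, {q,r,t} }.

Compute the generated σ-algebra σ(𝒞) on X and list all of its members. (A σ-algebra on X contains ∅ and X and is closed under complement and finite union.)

Answer: σ(𝒞) = { ∅, {r}, {u}, {p,s}, {q,t}, {r,u}, {p,r,s}, {p,s,u}, {q,r,t}, {q,t,u}, {p,q,s,t}, {p,r,s,u}, {q,r,t,u}, {p,q,r,s,t}, {p,q,s,t,u}, X }

Working:
Seed the family with 𝒞 together with ∅ and X: { ∅, {r,u}, {q,r,t}, X }.
Iteration 1 (3 new):
  {p,s,u}  = complement {q,r,t}
  {p,q,s,t}  = complement {r,u}
  {q,r,t,u}  = {r,u} ∪ {q,r,t}
  |family| = 7
Iteration 2: 4 new —
  {p,s}  = complement {q,r,t,u}
  {p,r,s,u}  = {r,u} ∪ {p,s,u}
  {p,q,r,s,t}  = {q,r,t} ∪ {p,q,s,t}
  {p,q,s,t,u}  = {p,s,u} ∪ {p,q,s,t}
  |family| = 11
Iteration 3 adds 3:
  {r}  = complement {p,q,s,t,u}
  {u}  = complement {p,q,r,s,t}
  {q,t}  = complement {p,r,s,u}
  |family| = 14
Iteration 4: +2 →
  {p,r,s}  = {r} ∪ {p,s}
  {q,t,u}  = {q,t} ∪ {u}
  |family| = 16
After Iteration 5 the family is unchanged; done.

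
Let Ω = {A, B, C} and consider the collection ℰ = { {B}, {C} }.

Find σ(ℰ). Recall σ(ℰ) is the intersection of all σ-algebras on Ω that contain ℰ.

Take S₀ = ℰ ∪ {∅, Ω} = { ∅, {B}, {C}, Ω }.
Iteration 1 (3 new):
  {A, B}  = complement {C}
  {A, C}  = complement {B}
  {B, C}  = {C} ∪ {B}
Iteration 2 (1 new):
  {A}  = complement {B, C}
Iteration 3: already closed under ᶜ and ∪.

|σ(ℰ)| = 8.  σ(ℰ) = { ∅, {A}, {B}, {C}, {A, B}, {A, C}, {B, C}, Ω }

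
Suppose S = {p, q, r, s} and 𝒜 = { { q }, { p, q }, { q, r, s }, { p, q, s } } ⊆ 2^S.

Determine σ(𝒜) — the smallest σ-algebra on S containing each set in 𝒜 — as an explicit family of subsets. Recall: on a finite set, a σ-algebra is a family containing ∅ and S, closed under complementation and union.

|σ(𝒜)| = 16.  σ(𝒜) = { {}, { p }, { q }, { r }, { s }, { p, q }, { p, r }, { p, s }, { q, r }, { q, s }, { r, s }, { p, q, r }, { p, q, s }, { p, r, s }, { q, r, s }, S }

Working:
Take S₀ = 𝒜 ∪ {∅, S} = { {}, { q }, { p, q }, { p, q, s }, { q, r, s }, S }.
Round 1 adds 4:
  { p }  = S∖{ q, r, s }
  { r }  = S∖{ p, q, s }
  { r, s }  = S∖{ p, q }
  { p, r, s }  = S∖{ q }
  — 10 sets.
Round 2 adds 3:
  { p, r }  = { r } ∪ { p }
  { q, r }  = { q } ∪ { r }
  { p, q, r }  = { p, q } ∪ { r }
  — 13 sets.
Round 3: +3 →
  { s }  = S∖{ p, q, r }
  { p, s }  = S∖{ q, r }
  { q, s }  = S∖{ p, r }
  — 16 sets.
After Round 4 the family is unchanged; done.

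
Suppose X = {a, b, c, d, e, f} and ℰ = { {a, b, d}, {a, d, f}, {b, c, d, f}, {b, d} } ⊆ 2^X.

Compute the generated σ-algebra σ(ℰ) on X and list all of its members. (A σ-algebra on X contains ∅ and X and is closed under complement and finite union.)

Answer: σ(ℰ) = { {}, {a}, {b}, {c}, {d}, {e}, {f}, {a, b}, {a, c}, {a, d}, {a, e}, {a, f}, {b, c}, {b, d}, {b, e}, {b, f}, {c, d}, {c, e}, {c, f}, {d, e}, {d, f}, {e, f}, {a, b, c}, {a, b, d}, {a, b, e}, {a, b, f}, {a, c, d}, {a, c, e}, {a, c, f}, {a, d, e}, {a, d, f}, {a, e, f}, {b, c, d}, {b, c, e}, {b, c, f}, {b, d, e}, {b, d, f}, {b, e, f}, {c, d, e}, {c, d, f}, {c, e, f}, {d, e, f}, {a, b, c, d}, {a, b, c, e}, {a, b, c, f}, {a, b, d, e}, {a, b, d, f}, {a, b, e, f}, {a, c, d, e}, {a, c, d, f}, {a, c, e, f}, {a, d, e, f}, {b, c, d, e}, {b, c, d, f}, {b, c, e, f}, {b, d, e, f}, {c, d, e, f}, {a, b, c, d, e}, {a, b, c, d, f}, {a, b, c, e, f}, {a, b, d, e, f}, {a, c, d, e, f}, {b, c, d, e, f}, X }

Derivation:
Take S₀ = ℰ ∪ {∅, X} = { {}, {b, d}, {a, b, d}, {a, d, f}, {b, c, d, f}, X }.
Step 1: 6 new —
  {a, e}  = complement {b, c, d, f}
  {b, c, e}  = complement {a, d, f}
  {c, e, f}  = complement {a, b, d}
  {a, b, d, f}  = {a, d, f} ∪ {b, d}
  {a, c, e, f}  = complement {b, d}
  {a, b, c, d, f}  = {b, c, d, f} ∪ {a, d, f}
  (now 12)
Step 2 adds 12:
  {e}  = complement {a, b, c, d, f}
  {c, e}  = complement {a, b, d, f}
  {a, b, c, e}  = {b, c, e} ∪ {a, e}
  {a, b, d, e}  = {a, b, d} ∪ {a, e}
  {a, d, e, f}  = {a, d, f} ∪ {a, e}
  {b, c, d, e}  = {b, c, e} ∪ {b, d}
  {b, c, e, f}  = {b, c, e} ∪ {c, e, f}
  {a, b, c, d, e}  = {a, b, d} ∪ {b, c, e}
  {a, b, c, e, f}  = {a, c, e, f} ∪ {b, c, e}
  {a, b, d, e, f}  = {a, b, d, f} ∪ {a, e}
  {a, c, d, e, f}  = {a, c, e, f} ∪ {a, d, f}
  {b, c, d, e, f}  = {b, c, e} ∪ {b, c, d, f}
  (now 24)
Step 3: 12 new —
  {a}  = complement {b, c, d, e, f}
  {b}  = complement {a, c, d, e, f}
  {c}  = complement {a, b, d, e, f}
  {d}  = complement {a, b, c, e, f}
  {f}  = complement {a, b, c, d, e}
  {a, d}  = complement {b, c, e, f}
  {a, f}  = complement {b, c, d, e}
  {b, c}  = complement {a, d, e, f}
  {c, f}  = complement {a, b, d, e}
  {d, f}  = complement {a, b, c, e}
  {a, c, e}  = {a, e} ∪ {c, e}
  {b, d, e}  = {b, d} ∪ {e}
  (now 36)
Step 4. New:
  {a, b}  = {a} ∪ {b}
  {a, c}  = {a} ∪ {c}
  {b, e}  = {b} ∪ {e}
  {b, f}  = {b} ∪ {f}
  {c, d}  = {c} ∪ {d}
  {d, e}  = {e} ∪ {d}
  {e, f}  = {f} ∪ {e}
  {a, b, c}  = {a} ∪ {b, c}
  {a, b, e}  = {b} ∪ {a, e}
  {a, b, f}  = {a, f} ∪ {b}
  {a, c, d}  = {c} ∪ {a, d}
  {a, c, f}  = complement {b, d, e}
  {a, d, e}  = {e} ∪ {a, d}
  {a, e, f}  = {a, f} ∪ {e}
  {b, c, d}  = {c} ∪ {b, d}
  {b, c, f}  = {b} ∪ {c, f}
  {b, d, f}  = complement {a, c, e}
  {c, d, e}  = {c, e} ∪ {d}
  {c, d, f}  = {c} ∪ {d, f}
  {d, e, f}  = {e} ∪ {d, f}
  {a, b, c, d}  = {a, b, d} ∪ {c}
  {a, b, c, f}  = {a, f} ∪ {b, c}
  {a, c, d, e}  = {a, c, e} ∪ {a, d}
  {a, c, d, f}  = {a, d, f} ∪ {c}
  {b, d, e, f}  = {f} ∪ {b, d, e}
  {c, d, e, f}  = {c, e, f} ∪ {d}
  (now 62)
Step 5 adds 2:
  {b, e, f}  = complement {a, c, d}
  {a, b, e, f}  = complement {c, d}
  (now 64)
Step 6: already closed under ᶜ and ∪.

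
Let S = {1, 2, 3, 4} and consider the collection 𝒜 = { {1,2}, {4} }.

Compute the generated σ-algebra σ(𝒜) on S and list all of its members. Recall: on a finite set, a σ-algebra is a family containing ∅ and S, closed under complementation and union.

σ(𝒜) (8 sets): { {}, {3}, {4}, {1,2}, {3,4}, {1,2,3}, {1,2,4}, S }

Check:
Initial family (4 sets): { {}, {4}, {1,2}, S }.
Pass 1 adds 3:
  {3,4}  = {1,2}ᶜ
  {1,2,3}  = {4}ᶜ
  {1,2,4}  = {1,2} ∪ {4}
  [7 total]
Pass 2 (1 new):
  {3}  = {1,2,4}ᶜ
  [8 total]
Pass 3: stable.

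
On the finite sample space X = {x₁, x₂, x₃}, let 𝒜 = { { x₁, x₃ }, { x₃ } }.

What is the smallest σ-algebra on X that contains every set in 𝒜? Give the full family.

|σ(𝒜)| = 8.  σ(𝒜) = { ∅, { x₁ }, { x₂ }, { x₃ }, { x₁, x₂ }, { x₁, x₃ }, { x₂, x₃ }, X }

Check:
Initial family (4 sets): { ∅, { x₃ }, { x₁, x₃ }, X }.
Round 1 (2 new):
  { x₂ }  = X∖{ x₁, x₃ }
  { x₁, x₂ }  = X∖{ x₃ }
  [6 total]
Round 2 adds 1:
  { x₂, x₃ }  = { x₃ } ∪ { x₂ }
  [7 total]
Round 3 (1 new):
  { x₁ }  = X∖{ x₂, x₃ }
  [8 total]
Round 4: stable.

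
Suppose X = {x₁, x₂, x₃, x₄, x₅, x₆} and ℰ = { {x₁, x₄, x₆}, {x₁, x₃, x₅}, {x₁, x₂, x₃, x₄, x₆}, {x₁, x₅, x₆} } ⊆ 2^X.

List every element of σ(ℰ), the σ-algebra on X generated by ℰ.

Seed the family with ℰ together with ∅ and X: { ∅, {x₁, x₃, x₅}, {x₁, x₄, x₆}, {x₁, x₅, x₆}, {x₁, x₂, x₃, x₄, x₆}, X }.
Round 1 adds 7:
  {x₅}  = X∖{x₁, x₂, x₃, x₄, x₆}
  {x₂, x₃, x₄}  = X∖{x₁, x₅, x₆}
  {x₂, x₃, x₅}  = X∖{x₁, x₄, x₆}
  {x₂, x₄, x₆}  = X∖{x₁, x₃, x₅}
  {x₁, x₃, x₅, x₆}  = {x₁, x₅, x₆} ∪ {x₁, x₃, x₅}
  {x₁, x₄, x₅, x₆}  = {x₁, x₅, x₆} ∪ {x₁, x₄, x₆}
  {x₁, x₃, x₄, x₅, x₆}  = {x₁, x₃, x₅} ∪ {x₁, x₄, x₆}
Round 2. New:
  {x₂}  = X∖{x₁, x₃, x₄, x₅, x₆}
  {x₂, x₃}  = X∖{x₁, x₄, x₅, x₆}
  {x₂, x₄}  = X∖{x₁, x₃, x₅, x₆}
  {x₁, x₂, x₃, x₅}  = {x₁, x₃, x₅} ∪ {x₂, x₃, x₅}
  {x₁, x₂, x₄, x₆}  = {x₂, x₄, x₆} ∪ {x₁, x₄, x₆}
  {x₂, x₃, x₄, x₅}  = {x₂, x₃, x₄} ∪ {x₅}
  {x₂, x₃, x₄, x₆}  = {x₂, x₄, x₆} ∪ {x₂, x₃, x₄}
  {x₂, x₄, x₅, x₆}  = {x₂, x₄, x₆} ∪ {x₅}
  {x₁, x₂, x₃, x₄, x₅}  = {x₂, x₃, x₄} ∪ {x₁, x₃, x₅}
  {x₁, x₂, x₃, x₅, x₆}  = {x₁, x₃, x₅, x₆} ∪ {x₂, x₃, x₅}
  {x₁, x₂, x₄, x₅, x₆}  = {x₂, x₄, x₆} ∪ {x₁, x₄, x₅, x₆}
  {x₂, x₃, x₄, x₅, x₆}  = {x₂, x₄, x₆} ∪ {x₂, x₃, x₅}
Round 3: +12 →
  {x₁}  = X∖{x₂, x₃, x₄, x₅, x₆}
  {x₃}  = X∖{x₁, x₂, x₄, x₅, x₆}
  {x₄}  = X∖{x₁, x₂, x₃, x₅, x₆}
  {x₆}  = X∖{x₁, x₂, x₃, x₄, x₅}
  {x₁, x₃}  = X∖{x₂, x₄, x₅, x₆}
  {x₁, x₅}  = X∖{x₂, x₃, x₄, x₆}
  {x₁, x₆}  = X∖{x₂, x₃, x₄, x₅}
  {x₂, x₅}  = {x₂} ∪ {x₅}
  {x₃, x₅}  = X∖{x₁, x₂, x₄, x₆}
  {x₄, x₆}  = X∖{x₁, x₂, x₃, x₅}
  {x₂, x₄, x₅}  = {x₂, x₄} ∪ {x₅}
  {x₁, x₂, x₅, x₆}  = {x₂} ∪ {x₁, x₅, x₆}
Round 4. New:
  {x₁, x₂}  = {x₁} ∪ {x₂}
  {x₁, x₄}  = {x₁} ∪ {x₄}
  {x₂, x₆}  = {x₂} ∪ {x₆}
  {x₃, x₄}  = X∖{x₁, x₂, x₅, x₆}
  {x₃, x₆}  = {x₆} ∪ {x₃}
  {x₄, x₅}  = {x₅} ∪ {x₄}
  {x₅, x₆}  = {x₆} ∪ {x₅}
  {x₁, x₂, x₃}  = {x₁} ∪ {x₂, x₃}
  {x₁, x₂, x₄}  = {x₁} ∪ {x₂, x₄}
  {x₁, x₂, x₅}  = {x₂, x₅} ∪ {x₁}
  {x₁, x₂, x₆}  = {x₁, x₆} ∪ {x₂}
  {x₁, x₃, x₄}  = {x₁, x₃} ∪ {x₄}
  {x₁, x₃, x₆}  = X∖{x₂, x₄, x₅}
  {x₁, x₄, x₅}  = {x₁, x₅} ∪ {x₄}
  {x₂, x₃, x₆}  = {x₆} ∪ {x₂, x₃}
  {x₂, x₅, x₆}  = {x₂, x₅} ∪ {x₆}
  {x₃, x₄, x₅}  = {x₄} ∪ {x₃, x₅}
  {x₃, x₄, x₆}  = {x₃} ∪ {x₄, x₆}
  {x₃, x₅, x₆}  = {x₆} ∪ {x₃, x₅}
  {x₄, x₅, x₆}  = {x₅} ∪ {x₄, x₆}
  {x₁, x₂, x₃, x₄}  = {x₁} ∪ {x₂, x₃, x₄}
  {x₁, x₂, x₃, x₆}  = {x₁, x₆} ∪ {x₂, x₃}
  {x₁, x₂, x₄, x₅}  = {x₁} ∪ {x₂, x₄, x₅}
  {x₁, x₃, x₄, x₅}  = {x₁, x₃, x₅} ∪ {x₄}
  {x₁, x₃, x₄, x₆}  = X∖{x₂, x₅}
  {x₂, x₃, x₅, x₆}  = {x₆} ∪ {x₂, x₃, x₅}
  {x₃, x₄, x₅, x₆}  = {x₃, x₅} ∪ {x₄, x₆}
Round 5: stable.

Hence σ(ℰ) has 64 members: { ∅, {x₁}, {x₂}, {x₃}, {x₄}, {x₅}, {x₆}, {x₁, x₂}, {x₁, x₃}, {x₁, x₄}, {x₁, x₅}, {x₁, x₆}, {x₂, x₃}, {x₂, x₄}, {x₂, x₅}, {x₂, x₆}, {x₃, x₄}, {x₃, x₅}, {x₃, x₆}, {x₄, x₅}, {x₄, x₆}, {x₅, x₆}, {x₁, x₂, x₃}, {x₁, x₂, x₄}, {x₁, x₂, x₅}, {x₁, x₂, x₆}, {x₁, x₃, x₄}, {x₁, x₃, x₅}, {x₁, x₃, x₆}, {x₁, x₄, x₅}, {x₁, x₄, x₆}, {x₁, x₅, x₆}, {x₂, x₃, x₄}, {x₂, x₃, x₅}, {x₂, x₃, x₆}, {x₂, x₄, x₅}, {x₂, x₄, x₆}, {x₂, x₅, x₆}, {x₃, x₄, x₅}, {x₃, x₄, x₆}, {x₃, x₅, x₆}, {x₄, x₅, x₆}, {x₁, x₂, x₃, x₄}, {x₁, x₂, x₃, x₅}, {x₁, x₂, x₃, x₆}, {x₁, x₂, x₄, x₅}, {x₁, x₂, x₄, x₆}, {x₁, x₂, x₅, x₆}, {x₁, x₃, x₄, x₅}, {x₁, x₃, x₄, x₆}, {x₁, x₃, x₅, x₆}, {x₁, x₄, x₅, x₆}, {x₂, x₃, x₄, x₅}, {x₂, x₃, x₄, x₆}, {x₂, x₃, x₅, x₆}, {x₂, x₄, x₅, x₆}, {x₃, x₄, x₅, x₆}, {x₁, x₂, x₃, x₄, x₅}, {x₁, x₂, x₃, x₄, x₆}, {x₁, x₂, x₃, x₅, x₆}, {x₁, x₂, x₄, x₅, x₆}, {x₁, x₃, x₄, x₅, x₆}, {x₂, x₃, x₄, x₅, x₆}, X }.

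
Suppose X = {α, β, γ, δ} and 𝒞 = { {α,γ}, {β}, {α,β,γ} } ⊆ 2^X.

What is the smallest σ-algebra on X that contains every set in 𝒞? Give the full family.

Begin from { ∅, {β}, {α,γ}, {α,β,γ}, X } (that is, 𝒞 plus ∅ and X).
Iteration 1 (3 new):
  {δ}  = complement {α,β,γ}
  {β,δ}  = complement {α,γ}
  {α,γ,δ}  = complement {β}
  (now 8)
Iteration 2: already closed under ᶜ and ∪.

Therefore σ(𝒞) = { ∅, {β}, {δ}, {α,γ}, {β,δ}, {α,β,γ}, {α,γ,δ}, X } (|σ(𝒞)| = 8).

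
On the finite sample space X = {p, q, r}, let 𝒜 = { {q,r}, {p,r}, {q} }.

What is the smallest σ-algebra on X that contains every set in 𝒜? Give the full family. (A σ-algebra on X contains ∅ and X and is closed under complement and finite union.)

σ(𝒜) = { {}, {p}, {q}, {r}, {p,q}, {p,r}, {q,r}, X }

Working:
Initial family (5 sets): { {}, {q}, {p,r}, {q,r}, X }.
Round 1: 1 new —
  {p}  = {q,r}ᶜ
  — 6 sets.
Round 2 adds 1:
  {p,q}  = {q} ∪ {p}
  — 7 sets.
Round 3 adds 1:
  {r}  = {p,q}ᶜ
  — 8 sets.
Round 4: closed — nothing new.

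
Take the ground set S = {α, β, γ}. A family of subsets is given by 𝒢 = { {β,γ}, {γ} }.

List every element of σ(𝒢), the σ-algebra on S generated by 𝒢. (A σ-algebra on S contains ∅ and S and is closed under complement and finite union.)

|σ(𝒢)| = 8.  σ(𝒢) = { ∅, {α}, {β}, {γ}, {α,β}, {α,γ}, {β,γ}, S }

Trace:
Seed the family with 𝒢 together with ∅ and S: { ∅, {γ}, {β,γ}, S }.
Iteration 1: 2 new —
  {α}  = complement {β,γ}
  {α,β}  = complement {γ}
  (now 6)
Iteration 2 adds 1:
  {α,γ}  = {γ} ∪ {α}
  (now 7)
Iteration 3 adds 1:
  {β}  = complement {α,γ}
  (now 8)
After Iteration 4 the family is unchanged; done.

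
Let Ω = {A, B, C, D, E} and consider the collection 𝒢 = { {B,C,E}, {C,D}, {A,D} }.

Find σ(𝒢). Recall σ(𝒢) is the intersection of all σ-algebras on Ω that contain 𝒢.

Start: 𝒢 ∪ {∅, Ω} = { {}, {A,D}, {C,D}, {B,C,E}, Ω }.
Pass 1 (3 new):
  {A,B,E}  = ᶜ of {C,D}
  {A,C,D}  = {C,D} ∪ {A,D}
  {B,C,D,E}  = {C,D} ∪ {B,C,E}
  (now 8)
Pass 2: +4 →
  {A}  = ᶜ of {B,C,D,E}
  {B,E}  = ᶜ of {A,C,D}
  {A,B,C,E}  = {A,B,E} ∪ {B,C,E}
  {A,B,D,E}  = {A,B,E} ∪ {A,D}
  (now 12)
Pass 3 adds 2:
  {C}  = ᶜ of {A,B,D,E}
  {D}  = ᶜ of {A,B,C,E}
  (now 14)
Pass 4 (2 new):
  {A,C}  = {C} ∪ {A}
  {B,D,E}  = {B,E} ∪ {D}
  (now 16)
After Pass 5 the family is unchanged; done.

Hence σ(𝒢) has 16 members: { {}, {A}, {C}, {D}, {A,C}, {A,D}, {B,E}, {C,D}, {A,B,E}, {A,C,D}, {B,C,E}, {B,D,E}, {A,B,C,E}, {A,B,D,E}, {B,C,D,E}, Ω }.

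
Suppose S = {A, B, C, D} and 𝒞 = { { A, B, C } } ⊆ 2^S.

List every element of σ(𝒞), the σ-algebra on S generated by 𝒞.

σ(𝒞) (4 sets): { {  }, { D }, { A, B, C }, S }

Check:
Initial family (3 sets): { {  }, { A, B, C }, S }.
Round 1 (1 new):
  { D }  = complement { A, B, C }
  — 4 sets.
Round 2: closed — nothing new.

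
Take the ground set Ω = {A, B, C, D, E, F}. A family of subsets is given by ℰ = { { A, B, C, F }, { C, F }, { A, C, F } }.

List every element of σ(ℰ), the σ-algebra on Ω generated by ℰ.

Initial family (5 sets): { {  }, { C, F }, { A, C, F }, { A, B, C, F }, Ω }.
Pass 1 (3 new):
  { D, E }  = complement { A, B, C, F }
  { B, D, E }  = complement { A, C, F }
  { A, B, D, E }  = complement { C, F }
Pass 2. New:
  { C, D, E, F }  = { D, E } ∪ { C, F }
  { A, C, D, E, F }  = { D, E } ∪ { A, C, F }
  { B, C, D, E, F }  = { B, D, E } ∪ { C, F }
Pass 3 adds 3:
  { A }  = complement { B, C, D, E, F }
  { B }  = complement { A, C, D, E, F }
  { A, B }  = complement { C, D, E, F }
Pass 4: +2 →
  { A, D, E }  = { D, E } ∪ { A }
  { B, C, F }  = { C, F } ∪ { B }
Pass 5: no new sets; the family is a σ-algebra.

σ(ℰ) = { {  }, { A }, { B }, { A, B }, { C, F }, { D, E }, { A, C, F }, { A, D, E }, { B, C, F }, { B, D, E }, { A, B, C, F }, { A, B, D, E }, { C, D, E, F }, { A, C, D, E, F }, { B, C, D, E, F }, Ω }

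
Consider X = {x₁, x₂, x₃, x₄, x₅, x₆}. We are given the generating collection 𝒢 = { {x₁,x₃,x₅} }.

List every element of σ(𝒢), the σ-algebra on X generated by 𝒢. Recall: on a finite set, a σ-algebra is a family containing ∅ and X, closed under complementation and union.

Take S₀ = 𝒢 ∪ {∅, X} = { {}, {x₁,x₃,x₅}, X }.
Pass 1: 1 new —
  {x₂,x₄,x₆}  = {x₁,x₃,x₅}ᶜ
  [4 total]
Pass 2: stable.

Therefore σ(𝒢) = { {}, {x₁,x₃,x₅}, {x₂,x₄,x₆}, X } (|σ(𝒢)| = 4).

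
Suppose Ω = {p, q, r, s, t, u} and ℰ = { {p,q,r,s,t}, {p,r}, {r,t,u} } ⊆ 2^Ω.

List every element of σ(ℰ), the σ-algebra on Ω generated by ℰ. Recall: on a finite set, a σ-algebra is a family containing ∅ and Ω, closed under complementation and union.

Start: ℰ ∪ {∅, Ω} = { {}, {p,r}, {r,t,u}, {p,q,r,s,t}, Ω }.
Step 1. New:
  {u}  = ᶜ of {p,q,r,s,t}
  {p,q,s}  = ᶜ of {r,t,u}
  {p,r,t,u}  = {p,r} ∪ {r,t,u}
  {q,s,t,u}  = ᶜ of {p,r}
  |family| = 9
Step 2 adds 6:
  {q,s}  = ᶜ of {p,r,t,u}
  {p,r,u}  = {u} ∪ {p,r}
  {p,q,r,s}  = {p,q,s} ∪ {p,r}
  {p,q,s,u}  = {u} ∪ {p,q,s}
  {p,q,s,t,u}  = {p,q,s} ∪ {q,s,t,u}
  {q,r,s,t,u}  = {q,s,t,u} ∪ {r,t,u}
  |family| = 15
Step 3 (7 new):
  {p}  = ᶜ of {q,r,s,t,u}
  {r}  = ᶜ of {p,q,s,t,u}
  {r,t}  = ᶜ of {p,q,s,u}
  {t,u}  = ᶜ of {p,q,r,s}
  {q,s,t}  = ᶜ of {p,r,u}
  {q,s,u}  = {q,s} ∪ {u}
  {p,q,r,s,u}  = {p,q,s,u} ∪ {p,r}
  |family| = 22
Step 4 adds 9:
  {t}  = ᶜ of {p,q,r,s,u}
  {p,u}  = {u} ∪ {p}
  {r,u}  = {u} ∪ {r}
  {p,r,t}  = ᶜ of {q,s,u}
  {p,t,u}  = {t,u} ∪ {p}
  {q,r,s}  = {q,s} ∪ {r}
  {p,q,s,t}  = {q,s,t} ∪ {p,q,s}
  {q,r,s,t}  = {r,t} ∪ {q,s}
  {q,r,s,u}  = {q,s,u} ∪ {r}
  |family| = 31
Step 5. New:
  {p,t}  = ᶜ of {q,r,s,u}
  |family| = 32
Step 6: no new sets; the family is a σ-algebra.

σ(ℰ) = { {}, {p}, {r}, {t}, {u}, {p,r}, {p,t}, {p,u}, {q,s}, {r,t}, {r,u}, {t,u}, {p,q,s}, {p,r,t}, {p,r,u}, {p,t,u}, {q,r,s}, {q,s,t}, {q,s,u}, {r,t,u}, {p,q,r,s}, {p,q,s,t}, {p,q,s,u}, {p,r,t,u}, {q,r,s,t}, {q,r,s,u}, {q,s,t,u}, {p,q,r,s,t}, {p,q,r,s,u}, {p,q,s,t,u}, {q,r,s,t,u}, Ω }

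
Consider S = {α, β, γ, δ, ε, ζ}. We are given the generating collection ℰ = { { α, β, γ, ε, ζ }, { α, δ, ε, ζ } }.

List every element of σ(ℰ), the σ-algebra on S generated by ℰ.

Initial family (4 sets): { {}, { α, δ, ε, ζ }, { α, β, γ, ε, ζ }, S }.
Step 1: 2 new —
  { δ }  = { α, β, γ, ε, ζ }ᶜ
  { β, γ }  = { α, δ, ε, ζ }ᶜ
Step 2: 1 new —
  { β, γ, δ }  = { β, γ } ∪ { δ }
Step 3 (1 new):
  { α, ε, ζ }  = { β, γ, δ }ᶜ
After Step 4 the family is unchanged; done.

Hence σ(ℰ) has 8 members: { {}, { δ }, { β, γ }, { α, ε, ζ }, { β, γ, δ }, { α, δ, ε, ζ }, { α, β, γ, ε, ζ }, S }.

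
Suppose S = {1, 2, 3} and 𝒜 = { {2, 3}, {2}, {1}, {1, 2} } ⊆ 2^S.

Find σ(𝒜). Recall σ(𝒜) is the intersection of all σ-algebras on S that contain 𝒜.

Answer: σ(𝒜) = { ∅, {1}, {2}, {3}, {1, 2}, {1, 3}, {2, 3}, S }

Working:
Take S₀ = 𝒜 ∪ {∅, S} = { ∅, {1}, {2}, {1, 2}, {2, 3}, S }.
Iteration 1 adds 2:
  {3}  = {1, 2}ᶜ
  {1, 3}  = {2}ᶜ
Iteration 2: stable.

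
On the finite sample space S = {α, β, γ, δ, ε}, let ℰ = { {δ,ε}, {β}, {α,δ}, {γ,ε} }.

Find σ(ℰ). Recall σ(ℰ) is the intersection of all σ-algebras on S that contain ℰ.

Seed the family with ℰ together with ∅ and S: { ∅, {β}, {α,δ}, {γ,ε}, {δ,ε}, S }.
Iteration 1. New:
  {α,β,γ}  = complement {δ,ε}
  {α,β,δ}  = complement {γ,ε}
  {α,δ,ε}  = {δ,ε} ∪ {α,δ}
  {β,γ,ε}  = complement {α,δ}
  {β,δ,ε}  = {δ,ε} ∪ {β}
  {γ,δ,ε}  = {δ,ε} ∪ {γ,ε}
  {α,γ,δ,ε}  = complement {β}
Iteration 2. New:
  {α,β}  = complement {γ,δ,ε}
  {α,γ}  = complement {β,δ,ε}
  {β,γ}  = complement {α,δ,ε}
  {α,β,γ,δ}  = {α,β,γ} ∪ {α,β,δ}
  {α,β,γ,ε}  = {α,β,γ} ∪ {β,γ,ε}
  {α,β,δ,ε}  = {α,δ,ε} ∪ {β}
  {β,γ,δ,ε}  = {γ,δ,ε} ∪ {β}
Iteration 3: 6 new —
  {α}  = complement {β,γ,δ,ε}
  {γ}  = complement {α,β,δ,ε}
  {δ}  = complement {α,β,γ,ε}
  {ε}  = complement {α,β,γ,δ}
  {α,γ,δ}  = {α,δ} ∪ {α,γ}
  {α,γ,ε}  = {α,γ} ∪ {γ,ε}
Iteration 4: +6 →
  {α,ε}  = {ε} ∪ {α}
  {β,δ}  = complement {α,γ,ε}
  {β,ε}  = complement {α,γ,δ}
  {γ,δ}  = {γ} ∪ {δ}
  {α,β,ε}  = {α,β} ∪ {ε}
  {β,γ,δ}  = {β,γ} ∪ {δ}
Iteration 5: stable.

|σ(ℰ)| = 32.  σ(ℰ) = { ∅, {α}, {β}, {γ}, {δ}, {ε}, {α,β}, {α,γ}, {α,δ}, {α,ε}, {β,γ}, {β,δ}, {β,ε}, {γ,δ}, {γ,ε}, {δ,ε}, {α,β,γ}, {α,β,δ}, {α,β,ε}, {α,γ,δ}, {α,γ,ε}, {α,δ,ε}, {β,γ,δ}, {β,γ,ε}, {β,δ,ε}, {γ,δ,ε}, {α,β,γ,δ}, {α,β,γ,ε}, {α,β,δ,ε}, {α,γ,δ,ε}, {β,γ,δ,ε}, S }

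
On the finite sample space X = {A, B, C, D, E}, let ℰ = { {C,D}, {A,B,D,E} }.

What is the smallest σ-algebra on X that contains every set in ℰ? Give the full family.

|σ(ℰ)| = 8.  σ(ℰ) = { {}, {C}, {D}, {C,D}, {A,B,E}, {A,B,C,E}, {A,B,D,E}, X }

Working:
Seed the family with ℰ together with ∅ and X: { {}, {C,D}, {A,B,D,E}, X }.
Iteration 1. New:
  {C}  = X∖{A,B,D,E}
  {A,B,E}  = X∖{C,D}
  (now 6)
Iteration 2 (1 new):
  {A,B,C,E}  = {C} ∪ {A,B,E}
  (now 7)
Iteration 3 (1 new):
  {D}  = X∖{A,B,C,E}
  (now 8)
Iteration 4: closed — nothing new.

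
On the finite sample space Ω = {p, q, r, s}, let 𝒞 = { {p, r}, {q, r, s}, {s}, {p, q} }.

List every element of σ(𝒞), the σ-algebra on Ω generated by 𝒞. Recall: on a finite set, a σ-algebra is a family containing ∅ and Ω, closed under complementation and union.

σ(𝒞) (16 sets): { ∅, {p}, {q}, {r}, {s}, {p, q}, {p, r}, {p, s}, {q, r}, {q, s}, {r, s}, {p, q, r}, {p, q, s}, {p, r, s}, {q, r, s}, Ω }

Derivation:
Start: 𝒞 ∪ {∅, Ω} = { ∅, {s}, {p, q}, {p, r}, {q, r, s}, Ω }.
Step 1: +6 →
  {p}  = {q, r, s}ᶜ
  {q, s}  = {p, r}ᶜ
  {r, s}  = {p, q}ᶜ
  {p, q, r}  = {s}ᶜ
  {p, q, s}  = {p, q} ∪ {s}
  {p, r, s}  = {p, r} ∪ {s}
  (now 12)
Step 2: 3 new —
  {q}  = {p, r, s}ᶜ
  {r}  = {p, q, s}ᶜ
  {p, s}  = {s} ∪ {p}
  (now 15)
Step 3: +1 →
  {q, r}  = {p, s}ᶜ
  (now 16)
Step 4: stable.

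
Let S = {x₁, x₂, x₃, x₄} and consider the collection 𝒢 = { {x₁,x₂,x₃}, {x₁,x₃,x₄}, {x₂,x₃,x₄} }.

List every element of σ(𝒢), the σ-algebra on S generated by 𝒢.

Begin from { ∅, {x₁,x₂,x₃}, {x₁,x₃,x₄}, {x₂,x₃,x₄}, S } (that is, 𝒢 plus ∅ and S).
Step 1: +3 →
  {x₁}  = complement {x₂,x₃,x₄}
  {x₂}  = complement {x₁,x₃,x₄}
  {x₄}  = complement {x₁,x₂,x₃}
  |family| = 8
Step 2: +3 →
  {x₁,x₂}  = {x₂} ∪ {x₁}
  {x₁,x₄}  = {x₄} ∪ {x₁}
  {x₂,x₄}  = {x₄} ∪ {x₂}
  |family| = 11
Step 3 (4 new):
  {x₁,x₃}  = complement {x₂,x₄}
  {x₂,x₃}  = complement {x₁,x₄}
  {x₃,x₄}  = complement {x₁,x₂}
  {x₁,x₂,x₄}  = {x₁,x₄} ∪ {x₁,x₂}
  |family| = 15
Step 4. New:
  {x₃}  = complement {x₁,x₂,x₄}
  |family| = 16
Step 5: no new sets; the family is a σ-algebra.

Hence σ(𝒢) has 16 members: { ∅, {x₁}, {x₂}, {x₃}, {x₄}, {x₁,x₂}, {x₁,x₃}, {x₁,x₄}, {x₂,x₃}, {x₂,x₄}, {x₃,x₄}, {x₁,x₂,x₃}, {x₁,x₂,x₄}, {x₁,x₃,x₄}, {x₂,x₃,x₄}, S }.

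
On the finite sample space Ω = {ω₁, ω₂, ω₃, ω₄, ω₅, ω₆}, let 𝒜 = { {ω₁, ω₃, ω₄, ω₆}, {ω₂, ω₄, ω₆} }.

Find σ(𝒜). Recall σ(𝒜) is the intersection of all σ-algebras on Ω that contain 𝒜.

σ(𝒜) = { ∅, {ω₂}, {ω₅}, {ω₁, ω₃}, {ω₂, ω₅}, {ω₄, ω₆}, {ω₁, ω₂, ω₃}, {ω₁, ω₃, ω₅}, {ω₂, ω₄, ω₆}, {ω₄, ω₅, ω₆}, {ω₁, ω₂, ω₃, ω₅}, {ω₁, ω₃, ω₄, ω₆}, {ω₂, ω₄, ω₅, ω₆}, {ω₁, ω₂, ω₃, ω₄, ω₆}, {ω₁, ω₃, ω₄, ω₅, ω₆}, Ω }

Trace:
Initial family (4 sets): { ∅, {ω₂, ω₄, ω₆}, {ω₁, ω₃, ω₄, ω₆}, Ω }.
Pass 1: +3 →
  {ω₂, ω₅}  = {ω₁, ω₃, ω₄, ω₆}ᶜ
  {ω₁, ω₃, ω₅}  = {ω₂, ω₄, ω₆}ᶜ
  {ω₁, ω₂, ω₃, ω₄, ω₆}  = {ω₂, ω₄, ω₆} ∪ {ω₁, ω₃, ω₄, ω₆}
Pass 2: 4 new —
  {ω₅}  = {ω₁, ω₂, ω₃, ω₄, ω₆}ᶜ
  {ω₁, ω₂, ω₃, ω₅}  = {ω₂, ω₅} ∪ {ω₁, ω₃, ω₅}
  {ω₂, ω₄, ω₅, ω₆}  = {ω₂, ω₄, ω₆} ∪ {ω₂, ω₅}
  {ω₁, ω₃, ω₄, ω₅, ω₆}  = {ω₁, ω₃, ω₄, ω₆} ∪ {ω₁, ω₃, ω₅}
Pass 3. New:
  {ω₂}  = {ω₁, ω₃, ω₄, ω₅, ω₆}ᶜ
  {ω₁, ω₃}  = {ω₂, ω₄, ω₅, ω₆}ᶜ
  {ω₄, ω₆}  = {ω₁, ω₂, ω₃, ω₅}ᶜ
Pass 4: +2 →
  {ω₁, ω₂, ω₃}  = {ω₁, ω₃} ∪ {ω₂}
  {ω₄, ω₅, ω₆}  = {ω₄, ω₆} ∪ {ω₅}
Pass 5: stable.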